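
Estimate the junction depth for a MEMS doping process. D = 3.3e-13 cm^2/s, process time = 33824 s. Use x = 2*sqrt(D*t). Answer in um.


Step 1: Compute D*t = 3.3e-13 * 33824 = 1.116192e-08 cm^2
Step 2: sqrt(D*t) = 1.0565e-04 cm
Step 3: x = 2 * 1.0565e-04 cm = 2.113e-04 cm
Step 4: Convert to um (1 cm = 1e4 um): x = 2.113 um


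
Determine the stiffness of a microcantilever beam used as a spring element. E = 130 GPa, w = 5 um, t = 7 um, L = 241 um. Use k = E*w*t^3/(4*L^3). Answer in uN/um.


Step 1: Convert E to consistent units (1 GPa = 1000 uN/um^2).
E = 130 GPa = 130000 uN/um^2
Step 2: Compute t^3 = 7^3 = 343
Step 3: Compute L^3 = 241^3 = 13997521
Step 4: k = 130000 * 5 * 343 / (4 * 13997521)
k = 3.982 uN/um


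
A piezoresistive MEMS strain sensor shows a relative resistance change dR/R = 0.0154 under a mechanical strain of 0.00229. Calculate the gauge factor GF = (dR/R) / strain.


Step 1: Identify values.
dR/R = 0.0154, strain = 0.00229
Step 2: GF = (dR/R) / strain = 0.0154 / 0.00229
GF = 6.7


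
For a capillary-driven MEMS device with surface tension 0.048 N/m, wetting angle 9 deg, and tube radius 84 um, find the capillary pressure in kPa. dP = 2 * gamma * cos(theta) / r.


Step 1: cos(9 deg) = 0.9877
Step 2: Convert r to m: r = 84e-6 m
Step 3: dP = 2 * 0.048 * 0.9877 / 84e-6 = 1128.8 Pa
Step 4: Convert Pa to kPa (divide by 1000).
dP = 1.13 kPa


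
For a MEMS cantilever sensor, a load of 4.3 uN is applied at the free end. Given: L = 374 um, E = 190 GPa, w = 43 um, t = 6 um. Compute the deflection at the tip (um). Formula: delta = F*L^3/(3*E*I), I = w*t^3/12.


Step 1: Calculate the second moment of area.
I = w * t^3 / 12 = 43 * 6^3 / 12 = 774.0 um^4
Step 2: Convert E to consistent units (1 GPa = 1000 uN/um^2).
E = 190 GPa = 190000 uN/um^2
Step 3: Calculate tip deflection.
delta = F * L^3 / (3 * E * I)
delta = 4.3 * 374^3 / (3 * 190000 * 774.0)
delta = 0.5099 um


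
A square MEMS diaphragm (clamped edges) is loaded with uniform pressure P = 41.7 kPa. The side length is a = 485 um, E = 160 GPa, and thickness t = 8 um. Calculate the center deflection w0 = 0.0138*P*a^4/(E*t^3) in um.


Step 1: Convert pressure to compatible units (E is in GPa, so P in GPa).
P = 41.7 kPa = 41.7e-6 GPa
Step 2: Compute numerator: 0.0138 * P * a^4.
a^4 = 485^4 = 55330800625
numerator = 0.0138 * 41.7e-6 * 55330800625 = 3.18407e+04
Step 3: Compute denominator: E * t^3 = 160 * 8^3 = 81920
Step 4: w0 = numerator / denominator = 3.18407e+04 / 81920 = 0.3887 um


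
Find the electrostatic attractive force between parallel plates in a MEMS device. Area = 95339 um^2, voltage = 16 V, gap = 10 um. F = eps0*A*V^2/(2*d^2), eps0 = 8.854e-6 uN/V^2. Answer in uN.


Step 1: Identify parameters.
eps0 = 8.854e-6 uN/V^2, A = 95339 um^2, V = 16 V, d = 10 um
Step 2: Compute V^2 = 16^2 = 256
Step 3: Compute d^2 = 10^2 = 100
Step 4: F = 0.5 * 8.854e-6 * 95339 * 256 / 100
F = 1.08 uN


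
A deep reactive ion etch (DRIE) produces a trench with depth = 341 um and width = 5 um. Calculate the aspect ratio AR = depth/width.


Step 1: AR = depth / width
Step 2: AR = 341 / 5
AR = 68.2


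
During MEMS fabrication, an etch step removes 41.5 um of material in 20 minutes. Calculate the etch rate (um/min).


Step 1: Etch rate = depth / time
Step 2: rate = 41.5 / 20
rate = 2.075 um/min


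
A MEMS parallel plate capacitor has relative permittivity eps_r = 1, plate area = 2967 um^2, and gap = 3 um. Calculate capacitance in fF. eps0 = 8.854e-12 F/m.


Step 1: Convert area to m^2: A = 2967e-12 m^2
Step 2: Convert gap to m: d = 3e-6 m
Step 3: C = eps0 * eps_r * A / d
C = 8.854e-12 * 1 * 2967e-12 / 3e-6
Step 4: Convert to fF (multiply by 1e15).
C = 8.76 fF


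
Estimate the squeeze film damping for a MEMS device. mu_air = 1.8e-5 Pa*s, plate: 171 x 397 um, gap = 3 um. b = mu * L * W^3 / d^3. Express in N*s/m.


Step 1: Convert to SI.
L = 171e-6 m, W = 397e-6 m, d = 3e-6 m
Step 2: W^3 = (397e-6)^3 = 6.26e-11 m^3
Step 3: d^3 = (3e-6)^3 = 2.70e-17 m^3
Step 4: b = 1.8e-5 * 171e-6 * 6.26e-11 / 2.70e-17
b = 7.13e-03 N*s/m


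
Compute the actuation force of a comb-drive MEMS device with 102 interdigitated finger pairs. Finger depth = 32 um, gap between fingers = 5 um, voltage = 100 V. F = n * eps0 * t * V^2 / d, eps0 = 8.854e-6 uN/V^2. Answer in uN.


Step 1: Parameters: n=102, eps0=8.854e-6 uN/V^2, t=32 um, V=100 V, d=5 um
Step 2: V^2 = 10000
Step 3: F = 102 * 8.854e-6 * 32 * 10000 / 5
F = 57.799 uN


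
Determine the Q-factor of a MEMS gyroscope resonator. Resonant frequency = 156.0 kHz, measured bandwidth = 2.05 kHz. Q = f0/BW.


Step 1: Q = f0 / bandwidth
Step 2: Q = 156.0 / 2.05
Q = 76.1


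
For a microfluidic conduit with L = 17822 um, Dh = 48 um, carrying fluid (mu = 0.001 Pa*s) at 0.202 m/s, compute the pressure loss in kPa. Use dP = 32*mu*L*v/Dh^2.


Step 1: Convert to SI: L = 17822e-6 m, Dh = 48e-6 m
Step 2: dP = 32 * 0.001 * 17822e-6 * 0.202 / (48e-6)^2
Step 3: dP = 50000.61 Pa
Step 4: Convert to kPa: dP = 50.0 kPa


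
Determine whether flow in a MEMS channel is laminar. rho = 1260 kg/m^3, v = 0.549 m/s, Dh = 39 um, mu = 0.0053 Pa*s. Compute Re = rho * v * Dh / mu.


Step 1: Convert Dh to meters: Dh = 39e-6 m
Step 2: Re = rho * v * Dh / mu
Re = 1260 * 0.549 * 39e-6 / 0.0053
Re = 5.09
Since Re = 5.09 is below ~2300, the flow is laminar.


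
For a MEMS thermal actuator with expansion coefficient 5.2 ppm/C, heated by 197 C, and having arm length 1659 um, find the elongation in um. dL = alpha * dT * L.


Step 1: Convert CTE: alpha = 5.2 ppm/C = 5.2e-6 /C
Step 2: dL = 5.2e-6 * 197 * 1659
dL = 1.6995 um


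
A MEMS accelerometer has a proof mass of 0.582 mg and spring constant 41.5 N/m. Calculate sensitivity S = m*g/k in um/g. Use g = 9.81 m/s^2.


Step 1: Convert mass: m = 0.582 mg = 5.82e-07 kg
Step 2: S = m * g / k = 5.82e-07 * 9.81 / 41.5
Step 3: S = 1.38e-07 m/g
Step 4: Convert to um/g: S = 0.138 um/g


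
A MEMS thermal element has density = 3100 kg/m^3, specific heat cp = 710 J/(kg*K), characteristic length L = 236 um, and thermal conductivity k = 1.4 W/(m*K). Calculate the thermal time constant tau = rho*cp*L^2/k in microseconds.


Step 1: Convert L to m: L = 236e-6 m
Step 2: L^2 = (236e-6)^2 = 5.5696e-08 m^2
Step 3: tau = 3100 * 710 * 5.5696e-08 / 1.4 = 8.756206857e-02 s
Step 4: Convert to microseconds (multiply by 1e6).
tau = 87562.069 us


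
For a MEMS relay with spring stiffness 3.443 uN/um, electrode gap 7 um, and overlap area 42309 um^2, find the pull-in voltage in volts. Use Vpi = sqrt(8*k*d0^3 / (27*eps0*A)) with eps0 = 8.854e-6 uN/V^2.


Step 1: Compute numerator: 8 * k * d0^3 = 8 * 3.443 * 7^3 = 9447.592
Step 2: Compute denominator: 27 * eps0 * A = 27 * 8.854e-6 * 42309 = 10.114305
Step 3: Vpi = sqrt(9447.592 / 10.114305)
Vpi = 30.56 V


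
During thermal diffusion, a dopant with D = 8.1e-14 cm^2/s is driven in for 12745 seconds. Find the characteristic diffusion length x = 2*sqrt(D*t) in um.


Step 1: Compute D*t = 8.1e-14 * 12745 = 1.032345e-09 cm^2
Step 2: sqrt(D*t) = 3.213e-05 cm
Step 3: x = 2 * 3.213e-05 cm = 6.426e-05 cm
Step 4: Convert to um (1 cm = 1e4 um): x = 0.643 um


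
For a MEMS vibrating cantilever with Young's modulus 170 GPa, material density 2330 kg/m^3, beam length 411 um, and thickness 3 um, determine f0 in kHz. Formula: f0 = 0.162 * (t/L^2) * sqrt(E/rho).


Step 1: Convert units to SI.
t_SI = 3e-6 m, L_SI = 411e-6 m
Step 2: Calculate sqrt(E/rho).
sqrt(170e9 / 2330) = 8541.74 m/s
Step 3: Compute f0.
f0 = 0.162 * 3e-6 / (411e-6)^2 * 8541.74 = 24575.3 Hz = 24.58 kHz


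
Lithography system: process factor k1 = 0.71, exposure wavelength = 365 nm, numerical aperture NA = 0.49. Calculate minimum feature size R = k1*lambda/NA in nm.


Step 1: Identify values: k1 = 0.71, lambda = 365 nm, NA = 0.49
Step 2: R = k1 * lambda / NA
R = 0.71 * 365 / 0.49
R = 528.9 nm


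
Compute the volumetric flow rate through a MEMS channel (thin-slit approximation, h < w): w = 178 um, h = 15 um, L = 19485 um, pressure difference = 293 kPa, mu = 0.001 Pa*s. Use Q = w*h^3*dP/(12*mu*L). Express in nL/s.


Step 1: Convert all dimensions to SI (meters).
w = 178e-6 m, h = 15e-6 m, L = 19485e-6 m, dP = 293e3 Pa
Step 2: Q = w * h^3 * dP / (12 * mu * L)
Q = 178e-6 * (15e-6)^3 * 293e3 / (12 * 0.001 * 19485e-6) = 7.528e-10 m^3/s
Step 3: Convert Q from m^3/s to nL/s (1 m^3 = 1e12 nL, so multiply by 1e12).
Q = 752.8 nL/s


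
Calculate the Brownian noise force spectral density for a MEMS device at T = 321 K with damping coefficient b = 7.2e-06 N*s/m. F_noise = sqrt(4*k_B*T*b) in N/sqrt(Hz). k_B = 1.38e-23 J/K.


Step 1: Compute 4 * k_B * T * b
= 4 * 1.38e-23 * 321 * 7.2e-06
= 1.2758e-25 N^2/Hz
Step 2: F_noise = sqrt(1.2758e-25)
F_noise = 3.57e-13 N/sqrt(Hz)


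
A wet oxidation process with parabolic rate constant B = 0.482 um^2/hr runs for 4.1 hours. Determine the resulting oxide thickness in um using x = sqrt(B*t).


Step 1: Compute B*t = 0.482 * 4.1 = 1.9762
Step 2: x = sqrt(1.9762)
x = 1.406 um


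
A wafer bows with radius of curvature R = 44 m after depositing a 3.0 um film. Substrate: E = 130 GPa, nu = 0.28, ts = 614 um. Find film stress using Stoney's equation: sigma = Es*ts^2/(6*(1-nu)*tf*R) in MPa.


Step 1: Compute numerator: Es * ts^2 = 130 * 614^2 = 49009480 (GPa*um^2)
Step 2: Compute denominator (R in um): 6*(1-nu)*tf*R = 6*0.72*3.0*44e6 = 570240000.0 (um^2)
Step 3: sigma (GPa) = 49009480 / 570240000.0 = 8.5945e-02 GPa
Step 4: Convert to MPa (x1000): sigma = 85.9 MPa


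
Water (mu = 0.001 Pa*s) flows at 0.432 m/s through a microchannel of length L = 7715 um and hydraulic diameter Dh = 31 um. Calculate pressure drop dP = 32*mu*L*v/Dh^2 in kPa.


Step 1: Convert to SI: L = 7715e-6 m, Dh = 31e-6 m
Step 2: dP = 32 * 0.001 * 7715e-6 * 0.432 / (31e-6)^2
Step 3: dP = 110980.40 Pa
Step 4: Convert to kPa: dP = 110.98 kPa


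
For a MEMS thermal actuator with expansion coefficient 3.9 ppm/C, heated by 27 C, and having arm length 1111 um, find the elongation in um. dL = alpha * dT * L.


Step 1: Convert CTE: alpha = 3.9 ppm/C = 3.9e-6 /C
Step 2: dL = 3.9e-6 * 27 * 1111
dL = 0.117 um


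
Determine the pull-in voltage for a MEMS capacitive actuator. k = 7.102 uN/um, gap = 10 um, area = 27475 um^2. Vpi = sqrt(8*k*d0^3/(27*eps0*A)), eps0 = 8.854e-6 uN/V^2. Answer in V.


Step 1: Compute numerator: 8 * k * d0^3 = 8 * 7.102 * 10^3 = 56816.0
Step 2: Compute denominator: 27 * eps0 * A = 27 * 8.854e-6 * 27475 = 6.568119
Step 3: Vpi = sqrt(56816.0 / 6.568119)
Vpi = 93.01 V


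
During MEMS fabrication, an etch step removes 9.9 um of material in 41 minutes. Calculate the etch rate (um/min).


Step 1: Etch rate = depth / time
Step 2: rate = 9.9 / 41
rate = 0.241 um/min


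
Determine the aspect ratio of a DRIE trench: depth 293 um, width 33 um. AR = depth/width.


Step 1: AR = depth / width
Step 2: AR = 293 / 33
AR = 8.9


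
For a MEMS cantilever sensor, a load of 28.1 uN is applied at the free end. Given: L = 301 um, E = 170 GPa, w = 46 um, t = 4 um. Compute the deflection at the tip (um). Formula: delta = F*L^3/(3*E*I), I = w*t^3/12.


Step 1: Calculate the second moment of area.
I = w * t^3 / 12 = 46 * 4^3 / 12 = 245.3333 um^4
Step 2: Convert E to consistent units (1 GPa = 1000 uN/um^2).
E = 170 GPa = 170000 uN/um^2
Step 3: Calculate tip deflection.
delta = F * L^3 / (3 * E * I)
delta = 28.1 * 301^3 / (3 * 170000 * 245.3333)
delta = 6.1246 um


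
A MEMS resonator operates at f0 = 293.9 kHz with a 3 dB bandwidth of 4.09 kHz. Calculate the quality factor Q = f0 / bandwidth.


Step 1: Q = f0 / bandwidth
Step 2: Q = 293.9 / 4.09
Q = 71.9


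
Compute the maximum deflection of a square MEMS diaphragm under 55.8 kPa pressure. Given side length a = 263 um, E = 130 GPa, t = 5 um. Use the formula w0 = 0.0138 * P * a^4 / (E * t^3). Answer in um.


Step 1: Convert pressure to compatible units (E is in GPa, so P in GPa).
P = 55.8 kPa = 55.8e-6 GPa
Step 2: Compute numerator: 0.0138 * P * a^4.
a^4 = 263^4 = 4784350561
numerator = 0.0138 * 55.8e-6 * 4784350561 = 3.68414e+03
Step 3: Compute denominator: E * t^3 = 130 * 5^3 = 16250
Step 4: w0 = numerator / denominator = 3.68414e+03 / 16250 = 0.2267 um


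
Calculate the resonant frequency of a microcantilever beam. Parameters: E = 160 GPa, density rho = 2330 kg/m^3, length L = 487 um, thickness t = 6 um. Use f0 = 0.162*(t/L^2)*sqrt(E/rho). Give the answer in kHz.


Step 1: Convert units to SI.
t_SI = 6e-6 m, L_SI = 487e-6 m
Step 2: Calculate sqrt(E/rho).
sqrt(160e9 / 2330) = 8286.71 m/s
Step 3: Compute f0.
f0 = 0.162 * 6e-6 / (487e-6)^2 * 8286.71 = 33961.8 Hz = 33.96 kHz


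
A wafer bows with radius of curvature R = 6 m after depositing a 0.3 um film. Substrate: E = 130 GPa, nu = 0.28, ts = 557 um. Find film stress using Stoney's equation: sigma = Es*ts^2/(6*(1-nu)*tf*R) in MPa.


Step 1: Compute numerator: Es * ts^2 = 130 * 557^2 = 40332370 (GPa*um^2)
Step 2: Compute denominator (R in um): 6*(1-nu)*tf*R = 6*0.72*0.3*6e6 = 7776000.0 (um^2)
Step 3: sigma (GPa) = 40332370 / 7776000.0 = 5.186776e+00 GPa
Step 4: Convert to MPa (x1000): sigma = 5186.8 MPa


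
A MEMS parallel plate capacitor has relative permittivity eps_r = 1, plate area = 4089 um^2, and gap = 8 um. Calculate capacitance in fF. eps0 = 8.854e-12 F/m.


Step 1: Convert area to m^2: A = 4089e-12 m^2
Step 2: Convert gap to m: d = 8e-6 m
Step 3: C = eps0 * eps_r * A / d
C = 8.854e-12 * 1 * 4089e-12 / 8e-6
Step 4: Convert to fF (multiply by 1e15).
C = 4.53 fF


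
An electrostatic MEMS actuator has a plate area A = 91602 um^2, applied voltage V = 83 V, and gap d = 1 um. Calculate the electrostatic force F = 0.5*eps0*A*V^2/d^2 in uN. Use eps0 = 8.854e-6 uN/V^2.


Step 1: Identify parameters.
eps0 = 8.854e-6 uN/V^2, A = 91602 um^2, V = 83 V, d = 1 um
Step 2: Compute V^2 = 83^2 = 6889
Step 3: Compute d^2 = 1^2 = 1
Step 4: F = 0.5 * 8.854e-6 * 91602 * 6889 / 1
F = 2793.641 uN


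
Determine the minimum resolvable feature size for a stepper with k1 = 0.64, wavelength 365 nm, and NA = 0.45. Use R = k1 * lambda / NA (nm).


Step 1: Identify values: k1 = 0.64, lambda = 365 nm, NA = 0.45
Step 2: R = k1 * lambda / NA
R = 0.64 * 365 / 0.45
R = 519.1 nm


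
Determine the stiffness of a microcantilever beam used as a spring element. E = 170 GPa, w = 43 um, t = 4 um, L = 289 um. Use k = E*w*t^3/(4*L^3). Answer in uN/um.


Step 1: Convert E to consistent units (1 GPa = 1000 uN/um^2).
E = 170 GPa = 170000 uN/um^2
Step 2: Compute t^3 = 4^3 = 64
Step 3: Compute L^3 = 289^3 = 24137569
Step 4: k = 170000 * 43 * 64 / (4 * 24137569)
k = 4.8456 uN/um


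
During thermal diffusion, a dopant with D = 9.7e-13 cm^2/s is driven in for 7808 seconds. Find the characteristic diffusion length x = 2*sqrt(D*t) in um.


Step 1: Compute D*t = 9.7e-13 * 7808 = 7.57376e-09 cm^2
Step 2: sqrt(D*t) = 8.70274e-05 cm
Step 3: x = 2 * 8.70274e-05 cm = 1.740548e-04 cm
Step 4: Convert to um (1 cm = 1e4 um): x = 1.741 um


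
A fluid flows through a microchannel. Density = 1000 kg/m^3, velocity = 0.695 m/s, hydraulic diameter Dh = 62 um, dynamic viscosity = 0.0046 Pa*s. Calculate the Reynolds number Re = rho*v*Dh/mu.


Step 1: Convert Dh to meters: Dh = 62e-6 m
Step 2: Re = rho * v * Dh / mu
Re = 1000 * 0.695 * 62e-6 / 0.0046
Re = 9.367


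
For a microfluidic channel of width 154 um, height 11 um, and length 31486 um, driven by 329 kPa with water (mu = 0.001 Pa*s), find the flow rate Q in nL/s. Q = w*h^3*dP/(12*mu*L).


Step 1: Convert all dimensions to SI (meters).
w = 154e-6 m, h = 11e-6 m, L = 31486e-6 m, dP = 329e3 Pa
Step 2: Q = w * h^3 * dP / (12 * mu * L)
Q = 154e-6 * (11e-6)^3 * 329e3 / (12 * 0.001 * 31486e-6) = 1.7848262e-10 m^3/s
Step 3: Convert Q from m^3/s to nL/s (1 m^3 = 1e12 nL, so multiply by 1e12).
Q = 178.483 nL/s


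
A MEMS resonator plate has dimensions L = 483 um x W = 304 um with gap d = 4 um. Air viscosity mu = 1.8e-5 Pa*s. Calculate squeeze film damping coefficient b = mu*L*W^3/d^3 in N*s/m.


Step 1: Convert to SI.
L = 483e-6 m, W = 304e-6 m, d = 4e-6 m
Step 2: W^3 = (304e-6)^3 = 2.81e-11 m^3
Step 3: d^3 = (4e-6)^3 = 6.40e-17 m^3
Step 4: b = 1.8e-5 * 483e-6 * 2.81e-11 / 6.40e-17
b = 3.82e-03 N*s/m


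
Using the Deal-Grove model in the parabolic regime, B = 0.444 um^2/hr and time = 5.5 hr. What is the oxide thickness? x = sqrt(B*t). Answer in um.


Step 1: Compute B*t = 0.444 * 5.5 = 2.442
Step 2: x = sqrt(2.442)
x = 1.563 um


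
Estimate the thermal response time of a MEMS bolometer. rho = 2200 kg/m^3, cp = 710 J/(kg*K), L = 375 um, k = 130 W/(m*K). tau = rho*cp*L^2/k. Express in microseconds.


Step 1: Convert L to m: L = 375e-6 m
Step 2: L^2 = (375e-6)^2 = 1.40625e-07 m^2
Step 3: tau = 2200 * 710 * 1.40625e-07 / 130 = 1.68966346e-03 s
Step 4: Convert to microseconds (multiply by 1e6).
tau = 1689.663 us


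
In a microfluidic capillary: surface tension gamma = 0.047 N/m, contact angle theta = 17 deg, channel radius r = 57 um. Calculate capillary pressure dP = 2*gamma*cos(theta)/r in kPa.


Step 1: cos(17 deg) = 0.9563
Step 2: Convert r to m: r = 57e-6 m
Step 3: dP = 2 * 0.047 * 0.9563 / 57e-6 = 1577.1 Pa
Step 4: Convert Pa to kPa (divide by 1000).
dP = 1.58 kPa


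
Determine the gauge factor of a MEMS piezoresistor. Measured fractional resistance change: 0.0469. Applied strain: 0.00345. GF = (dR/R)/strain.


Step 1: Identify values.
dR/R = 0.0469, strain = 0.00345
Step 2: GF = (dR/R) / strain = 0.0469 / 0.00345
GF = 13.6


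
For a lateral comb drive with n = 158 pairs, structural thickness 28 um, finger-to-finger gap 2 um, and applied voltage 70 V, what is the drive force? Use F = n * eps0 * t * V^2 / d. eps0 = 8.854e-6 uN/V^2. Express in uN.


Step 1: Parameters: n=158, eps0=8.854e-6 uN/V^2, t=28 um, V=70 V, d=2 um
Step 2: V^2 = 4900
Step 3: F = 158 * 8.854e-6 * 28 * 4900 / 2
F = 95.967 uN


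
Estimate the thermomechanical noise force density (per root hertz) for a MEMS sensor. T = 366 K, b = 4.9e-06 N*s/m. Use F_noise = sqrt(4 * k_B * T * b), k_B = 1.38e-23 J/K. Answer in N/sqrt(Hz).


Step 1: Compute 4 * k_B * T * b
= 4 * 1.38e-23 * 366 * 4.9e-06
= 9.8996e-26 N^2/Hz
Step 2: F_noise = sqrt(9.8996e-26)
F_noise = 3.15e-13 N/sqrt(Hz)


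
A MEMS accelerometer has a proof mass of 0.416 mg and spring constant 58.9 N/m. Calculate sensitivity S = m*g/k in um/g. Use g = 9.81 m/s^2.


Step 1: Convert mass: m = 0.416 mg = 4.16e-07 kg
Step 2: S = m * g / k = 4.16e-07 * 9.81 / 58.9
Step 3: S = 6.93e-08 m/g
Step 4: Convert to um/g: S = 0.069 um/g


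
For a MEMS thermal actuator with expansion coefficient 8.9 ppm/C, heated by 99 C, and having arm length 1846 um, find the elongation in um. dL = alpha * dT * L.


Step 1: Convert CTE: alpha = 8.9 ppm/C = 8.9e-6 /C
Step 2: dL = 8.9e-6 * 99 * 1846
dL = 1.6265 um


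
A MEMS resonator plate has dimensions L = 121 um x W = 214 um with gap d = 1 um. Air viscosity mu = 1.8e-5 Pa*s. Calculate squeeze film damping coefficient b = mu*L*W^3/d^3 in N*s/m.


Step 1: Convert to SI.
L = 121e-6 m, W = 214e-6 m, d = 1e-6 m
Step 2: W^3 = (214e-6)^3 = 9.80e-12 m^3
Step 3: d^3 = (1e-6)^3 = 1.00e-18 m^3
Step 4: b = 1.8e-5 * 121e-6 * 9.80e-12 / 1.00e-18
b = 2.13e-02 N*s/m


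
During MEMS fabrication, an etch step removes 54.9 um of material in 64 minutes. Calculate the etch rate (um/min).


Step 1: Etch rate = depth / time
Step 2: rate = 54.9 / 64
rate = 0.858 um/min


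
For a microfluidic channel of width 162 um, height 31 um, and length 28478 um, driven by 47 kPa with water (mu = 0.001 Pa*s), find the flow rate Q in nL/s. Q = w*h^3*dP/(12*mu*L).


Step 1: Convert all dimensions to SI (meters).
w = 162e-6 m, h = 31e-6 m, L = 28478e-6 m, dP = 47e3 Pa
Step 2: Q = w * h^3 * dP / (12 * mu * L)
Q = 162e-6 * (31e-6)^3 * 47e3 / (12 * 0.001 * 28478e-6) = 6.6375411e-10 m^3/s
Step 3: Convert Q from m^3/s to nL/s (1 m^3 = 1e12 nL, so multiply by 1e12).
Q = 663.754 nL/s


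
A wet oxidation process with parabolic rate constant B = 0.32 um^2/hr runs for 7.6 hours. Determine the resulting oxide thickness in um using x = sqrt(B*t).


Step 1: Compute B*t = 0.32 * 7.6 = 2.432
Step 2: x = sqrt(2.432)
x = 1.559 um


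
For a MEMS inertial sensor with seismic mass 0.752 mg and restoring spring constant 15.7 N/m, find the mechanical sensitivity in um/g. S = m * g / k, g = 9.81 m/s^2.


Step 1: Convert mass: m = 0.752 mg = 7.52e-07 kg
Step 2: S = m * g / k = 7.52e-07 * 9.81 / 15.7
Step 3: S = 4.70e-07 m/g
Step 4: Convert to um/g: S = 0.47 um/g


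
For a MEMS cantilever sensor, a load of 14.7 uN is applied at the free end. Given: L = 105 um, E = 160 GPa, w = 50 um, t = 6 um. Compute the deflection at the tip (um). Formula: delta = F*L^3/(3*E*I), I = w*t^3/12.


Step 1: Calculate the second moment of area.
I = w * t^3 / 12 = 50 * 6^3 / 12 = 900.0 um^4
Step 2: Convert E to consistent units (1 GPa = 1000 uN/um^2).
E = 160 GPa = 160000 uN/um^2
Step 3: Calculate tip deflection.
delta = F * L^3 / (3 * E * I)
delta = 14.7 * 105^3 / (3 * 160000 * 900.0)
delta = 0.0394 um


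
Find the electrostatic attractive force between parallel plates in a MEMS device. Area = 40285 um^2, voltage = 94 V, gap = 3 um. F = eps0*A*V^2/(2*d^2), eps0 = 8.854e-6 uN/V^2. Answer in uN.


Step 1: Identify parameters.
eps0 = 8.854e-6 uN/V^2, A = 40285 um^2, V = 94 V, d = 3 um
Step 2: Compute V^2 = 94^2 = 8836
Step 3: Compute d^2 = 3^2 = 9
Step 4: F = 0.5 * 8.854e-6 * 40285 * 8836 / 9
F = 175.092 uN


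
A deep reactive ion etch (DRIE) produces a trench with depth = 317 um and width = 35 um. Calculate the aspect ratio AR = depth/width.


Step 1: AR = depth / width
Step 2: AR = 317 / 35
AR = 9.1


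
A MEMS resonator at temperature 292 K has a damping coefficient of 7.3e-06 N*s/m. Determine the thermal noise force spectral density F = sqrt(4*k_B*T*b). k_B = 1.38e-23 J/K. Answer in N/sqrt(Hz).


Step 1: Compute 4 * k_B * T * b
= 4 * 1.38e-23 * 292 * 7.3e-06
= 1.1766e-25 N^2/Hz
Step 2: F_noise = sqrt(1.1766e-25)
F_noise = 3.43e-13 N/sqrt(Hz)


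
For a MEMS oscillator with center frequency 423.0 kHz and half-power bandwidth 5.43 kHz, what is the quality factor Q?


Step 1: Q = f0 / bandwidth
Step 2: Q = 423.0 / 5.43
Q = 77.9


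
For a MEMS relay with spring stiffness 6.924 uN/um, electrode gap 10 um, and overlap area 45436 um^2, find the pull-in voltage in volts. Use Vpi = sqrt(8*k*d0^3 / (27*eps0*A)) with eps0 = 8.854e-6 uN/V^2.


Step 1: Compute numerator: 8 * k * d0^3 = 8 * 6.924 * 10^3 = 55392.0
Step 2: Compute denominator: 27 * eps0 * A = 27 * 8.854e-6 * 45436 = 10.861839
Step 3: Vpi = sqrt(55392.0 / 10.861839)
Vpi = 71.41 V


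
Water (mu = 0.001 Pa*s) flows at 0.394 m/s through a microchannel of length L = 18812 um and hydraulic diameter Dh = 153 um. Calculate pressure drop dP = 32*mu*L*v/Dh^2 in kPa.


Step 1: Convert to SI: L = 18812e-6 m, Dh = 153e-6 m
Step 2: dP = 32 * 0.001 * 18812e-6 * 0.394 / (153e-6)^2
Step 3: dP = 10132.07 Pa
Step 4: Convert to kPa: dP = 10.13 kPa


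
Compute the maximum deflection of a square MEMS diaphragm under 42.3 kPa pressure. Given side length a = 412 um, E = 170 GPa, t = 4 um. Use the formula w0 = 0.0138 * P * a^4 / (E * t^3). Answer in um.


Step 1: Convert pressure to compatible units (E is in GPa, so P in GPa).
P = 42.3 kPa = 42.3e-6 GPa
Step 2: Compute numerator: 0.0138 * P * a^4.
a^4 = 412^4 = 28813025536
numerator = 0.0138 * 42.3e-6 * 28813025536 = 1.681932e+04
Step 3: Compute denominator: E * t^3 = 170 * 4^3 = 10880
Step 4: w0 = numerator / denominator = 1.681932e+04 / 10880 = 1.5459 um


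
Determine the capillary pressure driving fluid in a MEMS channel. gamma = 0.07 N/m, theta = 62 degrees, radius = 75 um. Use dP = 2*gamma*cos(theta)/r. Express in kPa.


Step 1: cos(62 deg) = 0.4695
Step 2: Convert r to m: r = 75e-6 m
Step 3: dP = 2 * 0.07 * 0.4695 / 75e-6 = 876.4 Pa
Step 4: Convert Pa to kPa (divide by 1000).
dP = 0.88 kPa


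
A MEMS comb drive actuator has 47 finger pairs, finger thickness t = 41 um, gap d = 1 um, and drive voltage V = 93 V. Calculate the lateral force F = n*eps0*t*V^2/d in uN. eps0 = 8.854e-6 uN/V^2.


Step 1: Parameters: n=47, eps0=8.854e-6 uN/V^2, t=41 um, V=93 V, d=1 um
Step 2: V^2 = 8649
Step 3: F = 47 * 8.854e-6 * 41 * 8649 / 1
F = 147.566 uN


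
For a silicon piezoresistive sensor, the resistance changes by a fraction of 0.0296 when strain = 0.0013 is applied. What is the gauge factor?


Step 1: Identify values.
dR/R = 0.0296, strain = 0.0013
Step 2: GF = (dR/R) / strain = 0.0296 / 0.0013
GF = 22.8


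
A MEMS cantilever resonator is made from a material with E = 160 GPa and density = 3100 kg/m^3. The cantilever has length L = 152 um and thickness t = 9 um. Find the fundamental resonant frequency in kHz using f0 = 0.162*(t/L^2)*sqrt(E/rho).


Step 1: Convert units to SI.
t_SI = 9e-6 m, L_SI = 152e-6 m
Step 2: Calculate sqrt(E/rho).
sqrt(160e9 / 3100) = 7184.21 m/s
Step 3: Compute f0.
f0 = 0.162 * 9e-6 / (152e-6)^2 * 7184.21 = 453366.4 Hz = 453.37 kHz


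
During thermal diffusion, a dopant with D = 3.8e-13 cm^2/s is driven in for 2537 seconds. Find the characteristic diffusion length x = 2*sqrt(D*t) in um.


Step 1: Compute D*t = 3.8e-13 * 2537 = 9.6406e-10 cm^2
Step 2: sqrt(D*t) = 3.1049e-05 cm
Step 3: x = 2 * 3.1049e-05 cm = 6.2098e-05 cm
Step 4: Convert to um (1 cm = 1e4 um): x = 0.621 um


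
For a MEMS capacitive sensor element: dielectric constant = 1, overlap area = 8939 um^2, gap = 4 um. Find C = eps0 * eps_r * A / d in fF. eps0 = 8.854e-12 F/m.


Step 1: Convert area to m^2: A = 8939e-12 m^2
Step 2: Convert gap to m: d = 4e-6 m
Step 3: C = eps0 * eps_r * A / d
C = 8.854e-12 * 1 * 8939e-12 / 4e-6
Step 4: Convert to fF (multiply by 1e15).
C = 19.79 fF


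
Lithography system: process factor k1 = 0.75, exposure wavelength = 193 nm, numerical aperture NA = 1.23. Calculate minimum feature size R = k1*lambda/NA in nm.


Step 1: Identify values: k1 = 0.75, lambda = 193 nm, NA = 1.23
Step 2: R = k1 * lambda / NA
R = 0.75 * 193 / 1.23
R = 117.7 nm


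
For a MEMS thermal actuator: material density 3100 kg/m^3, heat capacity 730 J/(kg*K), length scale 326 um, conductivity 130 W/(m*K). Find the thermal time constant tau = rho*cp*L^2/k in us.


Step 1: Convert L to m: L = 326e-6 m
Step 2: L^2 = (326e-6)^2 = 1.06276e-07 m^2
Step 3: tau = 3100 * 730 * 1.06276e-07 / 130 = 1.8500199e-03 s
Step 4: Convert to microseconds (multiply by 1e6).
tau = 1850.02 us


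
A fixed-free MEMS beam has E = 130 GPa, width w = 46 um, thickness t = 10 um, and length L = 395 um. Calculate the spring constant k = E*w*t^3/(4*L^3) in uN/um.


Step 1: Convert E to consistent units (1 GPa = 1000 uN/um^2).
E = 130 GPa = 130000 uN/um^2
Step 2: Compute t^3 = 10^3 = 1000
Step 3: Compute L^3 = 395^3 = 61629875
Step 4: k = 130000 * 46 * 1000 / (4 * 61629875)
k = 24.2577 uN/um


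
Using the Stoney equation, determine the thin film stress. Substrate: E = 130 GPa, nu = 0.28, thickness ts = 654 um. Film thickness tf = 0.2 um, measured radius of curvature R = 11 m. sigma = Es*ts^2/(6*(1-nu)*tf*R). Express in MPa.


Step 1: Compute numerator: Es * ts^2 = 130 * 654^2 = 55603080 (GPa*um^2)
Step 2: Compute denominator (R in um): 6*(1-nu)*tf*R = 6*0.72*0.2*11e6 = 9504000.0 (um^2)
Step 3: sigma (GPa) = 55603080 / 9504000.0 = 5.850492e+00 GPa
Step 4: Convert to MPa (x1000): sigma = 5850.5 MPa


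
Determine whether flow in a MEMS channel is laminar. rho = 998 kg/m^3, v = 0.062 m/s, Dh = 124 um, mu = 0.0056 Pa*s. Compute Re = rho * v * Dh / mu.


Step 1: Convert Dh to meters: Dh = 124e-6 m
Step 2: Re = rho * v * Dh / mu
Re = 998 * 0.062 * 124e-6 / 0.0056
Re = 1.37
Since Re = 1.37 is below ~2300, the flow is laminar.


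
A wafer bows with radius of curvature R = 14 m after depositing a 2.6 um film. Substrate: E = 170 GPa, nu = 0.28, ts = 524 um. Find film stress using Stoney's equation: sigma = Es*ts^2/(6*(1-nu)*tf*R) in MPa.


Step 1: Compute numerator: Es * ts^2 = 170 * 524^2 = 46677920 (GPa*um^2)
Step 2: Compute denominator (R in um): 6*(1-nu)*tf*R = 6*0.72*2.6*14e6 = 157248000.0 (um^2)
Step 3: sigma (GPa) = 46677920 / 157248000.0 = 2.96843e-01 GPa
Step 4: Convert to MPa (x1000): sigma = 296.8 MPa


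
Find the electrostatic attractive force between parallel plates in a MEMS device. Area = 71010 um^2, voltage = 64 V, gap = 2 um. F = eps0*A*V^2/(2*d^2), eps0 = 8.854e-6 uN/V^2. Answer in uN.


Step 1: Identify parameters.
eps0 = 8.854e-6 uN/V^2, A = 71010 um^2, V = 64 V, d = 2 um
Step 2: Compute V^2 = 64^2 = 4096
Step 3: Compute d^2 = 2^2 = 4
Step 4: F = 0.5 * 8.854e-6 * 71010 * 4096 / 4
F = 321.906 uN


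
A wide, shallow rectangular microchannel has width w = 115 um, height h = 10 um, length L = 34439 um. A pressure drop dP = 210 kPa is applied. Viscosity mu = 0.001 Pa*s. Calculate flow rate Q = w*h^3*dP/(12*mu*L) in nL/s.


Step 1: Convert all dimensions to SI (meters).
w = 115e-6 m, h = 10e-6 m, L = 34439e-6 m, dP = 210e3 Pa
Step 2: Q = w * h^3 * dP / (12 * mu * L)
Q = 115e-6 * (10e-6)^3 * 210e3 / (12 * 0.001 * 34439e-6) = 5.843666e-11 m^3/s
Step 3: Convert Q from m^3/s to nL/s (1 m^3 = 1e12 nL, so multiply by 1e12).
Q = 58.437 nL/s


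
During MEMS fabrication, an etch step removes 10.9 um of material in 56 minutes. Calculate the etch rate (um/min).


Step 1: Etch rate = depth / time
Step 2: rate = 10.9 / 56
rate = 0.195 um/min


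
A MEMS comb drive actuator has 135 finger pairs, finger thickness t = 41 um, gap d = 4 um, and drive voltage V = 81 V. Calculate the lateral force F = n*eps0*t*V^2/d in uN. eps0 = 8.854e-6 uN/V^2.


Step 1: Parameters: n=135, eps0=8.854e-6 uN/V^2, t=41 um, V=81 V, d=4 um
Step 2: V^2 = 6561
Step 3: F = 135 * 8.854e-6 * 41 * 6561 / 4
F = 80.384 uN


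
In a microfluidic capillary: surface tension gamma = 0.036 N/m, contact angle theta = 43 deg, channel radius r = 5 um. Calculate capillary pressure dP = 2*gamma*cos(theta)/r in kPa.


Step 1: cos(43 deg) = 0.7314
Step 2: Convert r to m: r = 5e-6 m
Step 3: dP = 2 * 0.036 * 0.7314 / 5e-6 = 10532.2 Pa
Step 4: Convert Pa to kPa (divide by 1000).
dP = 10.53 kPa


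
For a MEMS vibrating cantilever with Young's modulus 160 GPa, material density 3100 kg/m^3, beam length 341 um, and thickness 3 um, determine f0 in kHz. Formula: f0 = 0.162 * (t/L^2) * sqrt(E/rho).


Step 1: Convert units to SI.
t_SI = 3e-6 m, L_SI = 341e-6 m
Step 2: Calculate sqrt(E/rho).
sqrt(160e9 / 3100) = 7184.21 m/s
Step 3: Compute f0.
f0 = 0.162 * 3e-6 / (341e-6)^2 * 7184.21 = 30026.6 Hz = 30.03 kHz


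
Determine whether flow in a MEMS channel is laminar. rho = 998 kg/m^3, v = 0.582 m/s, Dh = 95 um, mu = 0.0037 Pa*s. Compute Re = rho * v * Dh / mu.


Step 1: Convert Dh to meters: Dh = 95e-6 m
Step 2: Re = rho * v * Dh / mu
Re = 998 * 0.582 * 95e-6 / 0.0037
Re = 14.913
Since Re = 14.913 is below ~2300, the flow is laminar.


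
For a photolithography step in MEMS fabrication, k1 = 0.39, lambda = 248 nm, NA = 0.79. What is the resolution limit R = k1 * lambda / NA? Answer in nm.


Step 1: Identify values: k1 = 0.39, lambda = 248 nm, NA = 0.79
Step 2: R = k1 * lambda / NA
R = 0.39 * 248 / 0.79
R = 122.4 nm


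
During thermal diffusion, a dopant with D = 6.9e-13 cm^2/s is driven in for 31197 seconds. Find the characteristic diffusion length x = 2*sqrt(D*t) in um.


Step 1: Compute D*t = 6.9e-13 * 31197 = 2.152593e-08 cm^2
Step 2: sqrt(D*t) = 1.46717e-04 cm
Step 3: x = 2 * 1.46717e-04 cm = 2.93434e-04 cm
Step 4: Convert to um (1 cm = 1e4 um): x = 2.934 um


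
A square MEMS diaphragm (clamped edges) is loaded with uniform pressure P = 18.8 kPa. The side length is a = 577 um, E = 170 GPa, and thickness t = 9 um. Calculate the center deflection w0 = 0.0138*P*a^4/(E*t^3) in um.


Step 1: Convert pressure to compatible units (E is in GPa, so P in GPa).
P = 18.8 kPa = 18.8e-6 GPa
Step 2: Compute numerator: 0.0138 * P * a^4.
a^4 = 577^4 = 110841719041
numerator = 0.0138 * 18.8e-6 * 110841719041 = 2.8757e+04
Step 3: Compute denominator: E * t^3 = 170 * 9^3 = 123930
Step 4: w0 = numerator / denominator = 2.8757e+04 / 123930 = 0.232 um


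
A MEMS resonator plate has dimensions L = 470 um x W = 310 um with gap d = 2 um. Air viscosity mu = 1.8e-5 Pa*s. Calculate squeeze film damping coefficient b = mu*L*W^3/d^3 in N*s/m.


Step 1: Convert to SI.
L = 470e-6 m, W = 310e-6 m, d = 2e-6 m
Step 2: W^3 = (310e-6)^3 = 2.98e-11 m^3
Step 3: d^3 = (2e-6)^3 = 8.00e-18 m^3
Step 4: b = 1.8e-5 * 470e-6 * 2.98e-11 / 8.00e-18
b = 3.15e-02 N*s/m


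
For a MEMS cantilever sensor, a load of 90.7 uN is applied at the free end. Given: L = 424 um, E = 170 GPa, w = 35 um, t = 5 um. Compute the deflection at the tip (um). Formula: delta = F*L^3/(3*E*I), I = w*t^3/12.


Step 1: Calculate the second moment of area.
I = w * t^3 / 12 = 35 * 5^3 / 12 = 364.5833 um^4
Step 2: Convert E to consistent units (1 GPa = 1000 uN/um^2).
E = 170 GPa = 170000 uN/um^2
Step 3: Calculate tip deflection.
delta = F * L^3 / (3 * E * I)
delta = 90.7 * 424^3 / (3 * 170000 * 364.5833)
delta = 37.1824 um


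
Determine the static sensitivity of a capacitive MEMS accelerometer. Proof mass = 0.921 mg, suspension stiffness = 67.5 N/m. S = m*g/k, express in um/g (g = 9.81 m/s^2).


Step 1: Convert mass: m = 0.921 mg = 9.21e-07 kg
Step 2: S = m * g / k = 9.21e-07 * 9.81 / 67.5
Step 3: S = 1.34e-07 m/g
Step 4: Convert to um/g: S = 0.134 um/g


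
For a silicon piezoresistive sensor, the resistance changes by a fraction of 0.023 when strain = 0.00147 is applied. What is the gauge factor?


Step 1: Identify values.
dR/R = 0.023, strain = 0.00147
Step 2: GF = (dR/R) / strain = 0.023 / 0.00147
GF = 15.6


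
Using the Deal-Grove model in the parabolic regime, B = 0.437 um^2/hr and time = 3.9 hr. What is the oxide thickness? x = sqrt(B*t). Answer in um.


Step 1: Compute B*t = 0.437 * 3.9 = 1.7043
Step 2: x = sqrt(1.7043)
x = 1.305 um


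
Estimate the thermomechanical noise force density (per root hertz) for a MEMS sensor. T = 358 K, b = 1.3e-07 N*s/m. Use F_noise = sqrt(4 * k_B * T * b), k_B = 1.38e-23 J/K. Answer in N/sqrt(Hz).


Step 1: Compute 4 * k_B * T * b
= 4 * 1.38e-23 * 358 * 1.3e-07
= 2.5690e-27 N^2/Hz
Step 2: F_noise = sqrt(2.5690e-27)
F_noise = 5.07e-14 N/sqrt(Hz)


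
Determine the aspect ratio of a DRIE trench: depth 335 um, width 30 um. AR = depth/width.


Step 1: AR = depth / width
Step 2: AR = 335 / 30
AR = 11.2


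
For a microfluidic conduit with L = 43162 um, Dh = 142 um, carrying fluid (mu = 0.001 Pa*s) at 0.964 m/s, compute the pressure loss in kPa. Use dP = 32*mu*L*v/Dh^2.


Step 1: Convert to SI: L = 43162e-6 m, Dh = 142e-6 m
Step 2: dP = 32 * 0.001 * 43162e-6 * 0.964 / (142e-6)^2
Step 3: dP = 66031.61 Pa
Step 4: Convert to kPa: dP = 66.03 kPa


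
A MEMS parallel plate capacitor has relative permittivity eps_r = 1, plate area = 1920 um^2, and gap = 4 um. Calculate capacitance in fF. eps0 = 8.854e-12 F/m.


Step 1: Convert area to m^2: A = 1920e-12 m^2
Step 2: Convert gap to m: d = 4e-6 m
Step 3: C = eps0 * eps_r * A / d
C = 8.854e-12 * 1 * 1920e-12 / 4e-6
Step 4: Convert to fF (multiply by 1e15).
C = 4.25 fF


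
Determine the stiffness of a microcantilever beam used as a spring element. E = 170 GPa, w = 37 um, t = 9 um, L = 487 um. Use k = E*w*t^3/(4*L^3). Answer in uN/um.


Step 1: Convert E to consistent units (1 GPa = 1000 uN/um^2).
E = 170 GPa = 170000 uN/um^2
Step 2: Compute t^3 = 9^3 = 729
Step 3: Compute L^3 = 487^3 = 115501303
Step 4: k = 170000 * 37 * 729 / (4 * 115501303)
k = 9.925 uN/um


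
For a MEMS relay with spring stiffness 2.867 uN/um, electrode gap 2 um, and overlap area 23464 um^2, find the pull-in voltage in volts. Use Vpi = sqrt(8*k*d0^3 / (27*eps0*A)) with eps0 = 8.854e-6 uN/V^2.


Step 1: Compute numerator: 8 * k * d0^3 = 8 * 2.867 * 2^3 = 183.488
Step 2: Compute denominator: 27 * eps0 * A = 27 * 8.854e-6 * 23464 = 5.609257
Step 3: Vpi = sqrt(183.488 / 5.609257)
Vpi = 5.72 V


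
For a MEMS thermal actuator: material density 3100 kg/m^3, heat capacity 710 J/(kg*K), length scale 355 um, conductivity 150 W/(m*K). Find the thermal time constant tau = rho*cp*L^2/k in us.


Step 1: Convert L to m: L = 355e-6 m
Step 2: L^2 = (355e-6)^2 = 1.26025e-07 m^2
Step 3: tau = 3100 * 710 * 1.26025e-07 / 150 = 1.84920683e-03 s
Step 4: Convert to microseconds (multiply by 1e6).
tau = 1849.207 us


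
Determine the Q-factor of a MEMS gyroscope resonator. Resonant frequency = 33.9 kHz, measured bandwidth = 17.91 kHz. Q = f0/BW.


Step 1: Q = f0 / bandwidth
Step 2: Q = 33.9 / 17.91
Q = 1.9


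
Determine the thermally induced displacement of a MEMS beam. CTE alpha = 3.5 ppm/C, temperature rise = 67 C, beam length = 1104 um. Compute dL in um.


Step 1: Convert CTE: alpha = 3.5 ppm/C = 3.5e-6 /C
Step 2: dL = 3.5e-6 * 67 * 1104
dL = 0.2589 um


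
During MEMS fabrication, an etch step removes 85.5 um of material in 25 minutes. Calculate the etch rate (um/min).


Step 1: Etch rate = depth / time
Step 2: rate = 85.5 / 25
rate = 3.42 um/min


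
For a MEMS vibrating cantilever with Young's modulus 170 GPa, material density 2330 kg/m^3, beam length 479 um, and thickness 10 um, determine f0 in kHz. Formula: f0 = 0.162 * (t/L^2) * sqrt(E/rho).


Step 1: Convert units to SI.
t_SI = 10e-6 m, L_SI = 479e-6 m
Step 2: Calculate sqrt(E/rho).
sqrt(170e9 / 2330) = 8541.74 m/s
Step 3: Compute f0.
f0 = 0.162 * 10e-6 / (479e-6)^2 * 8541.74 = 60310.1 Hz = 60.31 kHz


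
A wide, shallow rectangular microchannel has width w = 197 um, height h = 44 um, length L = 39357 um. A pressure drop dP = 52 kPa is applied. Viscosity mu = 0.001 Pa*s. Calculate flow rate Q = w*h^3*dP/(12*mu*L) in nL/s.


Step 1: Convert all dimensions to SI (meters).
w = 197e-6 m, h = 44e-6 m, L = 39357e-6 m, dP = 52e3 Pa
Step 2: Q = w * h^3 * dP / (12 * mu * L)
Q = 197e-6 * (44e-6)^3 * 52e3 / (12 * 0.001 * 39357e-6) = 1.8476698e-09 m^3/s
Step 3: Convert Q from m^3/s to nL/s (1 m^3 = 1e12 nL, so multiply by 1e12).
Q = 1847.67 nL/s


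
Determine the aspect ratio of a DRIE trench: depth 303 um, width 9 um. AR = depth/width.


Step 1: AR = depth / width
Step 2: AR = 303 / 9
AR = 33.7


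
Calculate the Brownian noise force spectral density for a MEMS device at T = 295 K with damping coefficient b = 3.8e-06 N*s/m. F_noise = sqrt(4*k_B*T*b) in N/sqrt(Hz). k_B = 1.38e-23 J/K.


Step 1: Compute 4 * k_B * T * b
= 4 * 1.38e-23 * 295 * 3.8e-06
= 6.1879e-26 N^2/Hz
Step 2: F_noise = sqrt(6.1879e-26)
F_noise = 2.49e-13 N/sqrt(Hz)


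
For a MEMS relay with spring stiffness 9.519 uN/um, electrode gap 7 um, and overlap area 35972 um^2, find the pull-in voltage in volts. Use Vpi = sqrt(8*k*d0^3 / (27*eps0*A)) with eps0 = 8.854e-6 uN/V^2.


Step 1: Compute numerator: 8 * k * d0^3 = 8 * 9.519 * 7^3 = 26120.136
Step 2: Compute denominator: 27 * eps0 * A = 27 * 8.854e-6 * 35972 = 8.599394
Step 3: Vpi = sqrt(26120.136 / 8.599394)
Vpi = 55.11 V


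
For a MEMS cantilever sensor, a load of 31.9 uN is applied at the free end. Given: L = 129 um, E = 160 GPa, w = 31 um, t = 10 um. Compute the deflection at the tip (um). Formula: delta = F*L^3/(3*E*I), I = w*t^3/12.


Step 1: Calculate the second moment of area.
I = w * t^3 / 12 = 31 * 10^3 / 12 = 2583.3333 um^4
Step 2: Convert E to consistent units (1 GPa = 1000 uN/um^2).
E = 160 GPa = 160000 uN/um^2
Step 3: Calculate tip deflection.
delta = F * L^3 / (3 * E * I)
delta = 31.9 * 129^3 / (3 * 160000 * 2583.3333)
delta = 0.0552 um


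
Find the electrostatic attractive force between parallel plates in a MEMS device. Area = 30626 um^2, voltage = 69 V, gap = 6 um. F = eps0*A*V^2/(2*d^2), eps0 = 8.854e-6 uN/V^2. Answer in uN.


Step 1: Identify parameters.
eps0 = 8.854e-6 uN/V^2, A = 30626 um^2, V = 69 V, d = 6 um
Step 2: Compute V^2 = 69^2 = 4761
Step 3: Compute d^2 = 6^2 = 36
Step 4: F = 0.5 * 8.854e-6 * 30626 * 4761 / 36
F = 17.931 uN


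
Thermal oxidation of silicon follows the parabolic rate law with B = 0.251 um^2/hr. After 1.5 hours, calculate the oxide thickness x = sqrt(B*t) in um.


Step 1: Compute B*t = 0.251 * 1.5 = 0.3765
Step 2: x = sqrt(0.3765)
x = 0.614 um
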